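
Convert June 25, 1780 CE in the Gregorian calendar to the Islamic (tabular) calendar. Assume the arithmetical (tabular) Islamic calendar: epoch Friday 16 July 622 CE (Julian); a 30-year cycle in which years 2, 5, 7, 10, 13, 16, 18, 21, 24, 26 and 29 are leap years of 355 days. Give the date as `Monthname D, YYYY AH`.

Jumada al-Thani 22, 1194 AH

Both dates share Julian Day Number 2371368; in the tabular Islamic calendar that is 22 Jumada al-Thani 1194 AH.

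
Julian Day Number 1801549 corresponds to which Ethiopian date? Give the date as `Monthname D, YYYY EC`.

Ginbot 21, 212 EC

The proleptic Gregorian equivalent of JDN 1801549 is 16 May 220.
In the Ethiopian calendar that day is Ginbot 21, 212 EC.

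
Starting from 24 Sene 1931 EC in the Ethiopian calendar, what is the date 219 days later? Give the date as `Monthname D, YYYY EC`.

The starting date is JDN 2429446; 2429446 + 219 = 2429665.
JDN 2429665 corresponds to Tir 27, 1932 EC.

Tir 27, 1932 EC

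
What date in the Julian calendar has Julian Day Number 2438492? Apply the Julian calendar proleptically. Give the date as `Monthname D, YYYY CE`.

March 24, 1964 CE

The Gregorian equivalent of JDN 2438492 is 6 April 1964.
In the Julian calendar that day is March 24, 1964 CE.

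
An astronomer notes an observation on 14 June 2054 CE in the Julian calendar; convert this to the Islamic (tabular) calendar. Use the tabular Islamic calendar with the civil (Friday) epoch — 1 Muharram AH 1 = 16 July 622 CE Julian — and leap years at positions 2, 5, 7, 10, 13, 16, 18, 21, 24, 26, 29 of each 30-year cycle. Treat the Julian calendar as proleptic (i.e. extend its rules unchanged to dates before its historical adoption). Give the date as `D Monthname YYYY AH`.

Both dates share Julian Day Number 2471446; in the tabular Islamic calendar that is 21 Dhu al-Qa'dah 1476 AH.

21 Dhu al-Qa'dah 1476 AH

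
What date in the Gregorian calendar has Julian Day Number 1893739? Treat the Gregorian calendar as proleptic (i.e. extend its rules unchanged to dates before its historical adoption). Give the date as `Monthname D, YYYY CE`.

October 11, 472 CE

JDN 2451545 is 1 Jan 2000; 1893739 is −557806 days from there.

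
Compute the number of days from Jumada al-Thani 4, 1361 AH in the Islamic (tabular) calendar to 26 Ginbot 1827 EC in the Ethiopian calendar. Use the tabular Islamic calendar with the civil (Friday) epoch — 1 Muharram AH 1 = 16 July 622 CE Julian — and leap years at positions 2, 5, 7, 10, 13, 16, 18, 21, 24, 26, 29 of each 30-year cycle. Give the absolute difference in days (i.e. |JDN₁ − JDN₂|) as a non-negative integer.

JDN of the first date = 2430530.
JDN of the second date = 2391432.
|2391432 − 2430530| = 39098.

39098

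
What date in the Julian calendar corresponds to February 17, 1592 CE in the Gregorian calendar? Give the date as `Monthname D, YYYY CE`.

At this point the Julian calendar is 10 days behind the Gregorian.
17 February 1592 Gregorian − 10 days → 7 February 1592 Julian.

February 7, 1592 CE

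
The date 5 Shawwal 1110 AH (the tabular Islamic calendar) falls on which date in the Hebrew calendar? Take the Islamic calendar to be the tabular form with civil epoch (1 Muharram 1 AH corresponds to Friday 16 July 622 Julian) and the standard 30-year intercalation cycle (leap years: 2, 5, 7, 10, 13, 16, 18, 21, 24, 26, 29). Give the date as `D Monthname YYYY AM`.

Both dates share Julian Day Number 2341703; in the Hebrew calendar that is 7 Nisan 5459 AM.

7 Nisan 5459 AM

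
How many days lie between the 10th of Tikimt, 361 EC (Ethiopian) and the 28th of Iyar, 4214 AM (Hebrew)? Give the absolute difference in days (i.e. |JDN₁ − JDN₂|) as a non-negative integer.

31263

First date → JDN 1855750; second date → JDN 1887013.
The interval is |1855750 − 1887013| = 31263 days.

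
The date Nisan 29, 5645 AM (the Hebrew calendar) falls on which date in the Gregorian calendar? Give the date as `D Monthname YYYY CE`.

14 April 1885 CE

Both dates share Julian Day Number 2409646; in the Gregorian calendar that is 14 April 1885 CE.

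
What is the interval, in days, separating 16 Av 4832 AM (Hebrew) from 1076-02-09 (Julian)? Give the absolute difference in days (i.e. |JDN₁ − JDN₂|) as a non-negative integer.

First date → JDN 2112820; second date → JDN 2114106.
The interval is |2112820 − 2114106| = 1286 days.

1286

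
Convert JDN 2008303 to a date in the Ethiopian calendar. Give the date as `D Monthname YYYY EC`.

JDN 2008303 is 12 June 786 in the proleptic Gregorian calendar.
In the Ethiopian calendar that day is 14 Sene 778 EC.

14 Sene 778 EC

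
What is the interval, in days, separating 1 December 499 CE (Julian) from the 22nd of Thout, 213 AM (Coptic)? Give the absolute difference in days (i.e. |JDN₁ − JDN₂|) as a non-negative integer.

JDN of the first date = 1903652.
JDN of the second date = 1902484.
|1902484 − 1903652| = 1168.

1168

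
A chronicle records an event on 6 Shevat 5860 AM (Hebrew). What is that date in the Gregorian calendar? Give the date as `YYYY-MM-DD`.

2100-01-16

Julian Day Number of the source date = 2488085.
Converting JDN 2488085 to the Gregorian calendar gives 16 January 2100 CE.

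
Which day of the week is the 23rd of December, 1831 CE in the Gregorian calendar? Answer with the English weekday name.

Friday

Since JDN mod 7 = 4 (0 = Monday), the day is Friday.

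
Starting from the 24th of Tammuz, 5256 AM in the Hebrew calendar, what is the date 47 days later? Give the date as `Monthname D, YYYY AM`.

JDN of the 24th of Tammuz, 5256 AM = 2267658.
2267658 + 47 = 2267705.
JDN 2267705 in the Hebrew calendar is Elul 12, 5256 AM.

Elul 12, 5256 AM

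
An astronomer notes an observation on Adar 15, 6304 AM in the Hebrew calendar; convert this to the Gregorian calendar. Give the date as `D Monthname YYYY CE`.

Both dates share Julian Day Number 2650307; in the Gregorian calendar that is 11 March 2544 CE.

11 March 2544 CE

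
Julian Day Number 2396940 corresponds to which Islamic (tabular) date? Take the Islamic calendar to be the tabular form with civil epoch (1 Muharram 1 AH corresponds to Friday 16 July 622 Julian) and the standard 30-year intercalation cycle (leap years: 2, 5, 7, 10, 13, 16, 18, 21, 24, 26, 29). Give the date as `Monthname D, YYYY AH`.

Sha'ban 20, 1266 AH

The Gregorian equivalent of JDN 2396940 is 1 July 1850.
In the tabular Islamic calendar that day is Sha'ban 20, 1266 AH.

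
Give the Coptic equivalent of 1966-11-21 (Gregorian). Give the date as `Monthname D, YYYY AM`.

Hathor 12, 1683 AM

Both dates share Julian Day Number 2439451; in the Coptic calendar that is 12 Hathor 1683 AM.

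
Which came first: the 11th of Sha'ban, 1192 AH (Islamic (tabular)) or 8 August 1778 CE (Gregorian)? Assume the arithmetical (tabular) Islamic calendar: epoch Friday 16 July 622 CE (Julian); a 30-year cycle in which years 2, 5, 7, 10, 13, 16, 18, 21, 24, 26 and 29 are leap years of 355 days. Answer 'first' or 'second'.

second

The two dates have Julian Day Numbers 2370708 and 2370681 respectively.
Since 2370681 < 2370708, the second date comes first.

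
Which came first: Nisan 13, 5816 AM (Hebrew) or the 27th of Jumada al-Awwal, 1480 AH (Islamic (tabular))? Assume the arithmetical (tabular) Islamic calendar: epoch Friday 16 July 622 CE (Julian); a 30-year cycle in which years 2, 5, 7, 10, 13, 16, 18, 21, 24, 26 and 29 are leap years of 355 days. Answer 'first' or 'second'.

First date → JDN 2472088; second date → JDN 2472692.
JDN 2472088 < JDN 2472692, so the first date is earlier.

first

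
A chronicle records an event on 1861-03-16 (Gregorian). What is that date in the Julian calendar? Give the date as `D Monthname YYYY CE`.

At this point the Julian calendar is 12 days behind the Gregorian.
16 March 1861 Gregorian − 12 days → 4 March 1861 Julian.

4 March 1861 CE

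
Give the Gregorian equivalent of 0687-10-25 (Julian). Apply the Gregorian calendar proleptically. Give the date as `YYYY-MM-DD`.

For dates in this range the Gregorian date is 3 days ahead of the Julian.
25 October 687 Julian + 3 days → 28 October 687 Gregorian.

0687-10-28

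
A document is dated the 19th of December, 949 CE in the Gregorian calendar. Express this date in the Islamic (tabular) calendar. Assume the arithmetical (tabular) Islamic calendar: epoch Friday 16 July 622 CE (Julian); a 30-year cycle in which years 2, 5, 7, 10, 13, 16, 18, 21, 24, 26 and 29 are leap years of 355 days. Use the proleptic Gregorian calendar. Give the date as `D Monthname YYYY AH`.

19 Jumada al-Thani 338 AH

Julian Day Number of the source date = 2068028.
Converting JDN 2068028 to the tabular Islamic calendar gives 19 Jumada al-Thani 338 AH.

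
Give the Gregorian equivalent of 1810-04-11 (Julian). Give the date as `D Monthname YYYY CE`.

At this point the Julian calendar is 12 days behind the Gregorian.
11 April 1810 Julian + 12 days → 23 April 1810 Gregorian.

23 April 1810 CE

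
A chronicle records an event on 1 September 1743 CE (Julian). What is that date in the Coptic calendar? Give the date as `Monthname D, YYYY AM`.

Julian Day Number of the source date = 2357932.
Converting JDN 2357932 to the Coptic calendar gives 3 Thout 1460 AM.

Thout 3, 1460 AM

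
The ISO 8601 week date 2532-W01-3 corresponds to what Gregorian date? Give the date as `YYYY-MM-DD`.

2532-01-02

ISO week 1 of 2532 is the week containing the first Thursday of 2532.
Week 1, day 3 (Wednesday) lands on 2532-01-02.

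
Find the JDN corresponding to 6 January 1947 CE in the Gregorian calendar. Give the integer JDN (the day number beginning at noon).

2432192

JDN 2299161 is 15 October 1582 CE (Gregorian); the target day is +133031 days from there, so JDN = 2432192.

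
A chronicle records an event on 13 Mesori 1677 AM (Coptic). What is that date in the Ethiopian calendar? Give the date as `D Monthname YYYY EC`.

Julian Day Number of the source date = 2437531.
Converting JDN 2437531 to the Ethiopian calendar gives 13 Nehase 1953 EC.

13 Nehase 1953 EC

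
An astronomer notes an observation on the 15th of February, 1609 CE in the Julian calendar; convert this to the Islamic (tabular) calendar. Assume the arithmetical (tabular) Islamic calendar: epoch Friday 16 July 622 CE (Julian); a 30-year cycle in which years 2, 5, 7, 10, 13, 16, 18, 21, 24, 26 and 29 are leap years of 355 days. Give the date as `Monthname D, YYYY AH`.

Dhu al-Qa'dah 20, 1017 AH

Both dates share Julian Day Number 2308791; in the tabular Islamic calendar that is 20 Dhu al-Qa'dah 1017 AH.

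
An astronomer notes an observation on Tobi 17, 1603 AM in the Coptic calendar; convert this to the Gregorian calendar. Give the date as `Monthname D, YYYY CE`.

Julian Day Number of the source date = 2410296.
Converting JDN 2410296 to the Gregorian calendar gives 24 January 1887 CE.

January 24, 1887 CE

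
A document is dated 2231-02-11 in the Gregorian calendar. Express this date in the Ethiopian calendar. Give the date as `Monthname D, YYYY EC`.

Both dates share Julian Day Number 2535957; in the Ethiopian calendar that is 2 Yekatit 2223 EC.

Yekatit 2, 2223 EC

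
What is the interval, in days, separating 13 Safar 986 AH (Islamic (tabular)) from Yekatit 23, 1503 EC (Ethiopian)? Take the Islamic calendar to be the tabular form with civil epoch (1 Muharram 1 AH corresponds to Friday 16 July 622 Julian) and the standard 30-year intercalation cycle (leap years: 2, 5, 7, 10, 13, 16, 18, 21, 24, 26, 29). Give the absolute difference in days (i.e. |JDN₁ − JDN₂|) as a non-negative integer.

First date → JDN 2297533; second date → JDN 2272998.
The interval is |2297533 − 2272998| = 24535 days.

24535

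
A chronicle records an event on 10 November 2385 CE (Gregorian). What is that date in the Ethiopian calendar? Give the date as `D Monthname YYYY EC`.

28 Tikimt 2378 EC

Both dates share Julian Day Number 2592477; in the Ethiopian calendar that is 28 Tikimt 2378 EC.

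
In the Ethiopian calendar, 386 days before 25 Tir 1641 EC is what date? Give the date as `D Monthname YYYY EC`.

Counting 386 days back from JDN 2323375 reaches JDN 2322989, which is 4 Tir 1640 EC.

4 Tir 1640 EC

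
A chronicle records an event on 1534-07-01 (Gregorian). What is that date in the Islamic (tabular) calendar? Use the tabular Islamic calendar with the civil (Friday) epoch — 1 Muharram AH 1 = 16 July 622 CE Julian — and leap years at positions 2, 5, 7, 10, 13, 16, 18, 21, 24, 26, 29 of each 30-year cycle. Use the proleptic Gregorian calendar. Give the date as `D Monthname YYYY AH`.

Both dates share Julian Day Number 2281523; in the tabular Islamic calendar that is 9 Dhu al-Hijjah 940 AH.

9 Dhu al-Hijjah 940 AH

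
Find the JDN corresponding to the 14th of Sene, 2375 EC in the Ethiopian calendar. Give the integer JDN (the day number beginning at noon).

2591607

In the Gregorian calendar the same day is 24 June 2383.
JDN 2400001 is 17 November 1858 CE (Gregorian), MJD 0; the target day is +191606 days from there, so JDN = 2591607.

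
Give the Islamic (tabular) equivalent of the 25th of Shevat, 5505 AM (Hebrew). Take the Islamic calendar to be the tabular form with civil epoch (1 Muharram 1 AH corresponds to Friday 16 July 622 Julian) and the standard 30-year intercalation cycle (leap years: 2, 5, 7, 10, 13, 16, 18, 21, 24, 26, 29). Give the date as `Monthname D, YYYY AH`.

Both dates share Julian Day Number 2358436; in the tabular Islamic calendar that is 24 Dhu al-Hijjah 1157 AH.

Dhu al-Hijjah 24, 1157 AH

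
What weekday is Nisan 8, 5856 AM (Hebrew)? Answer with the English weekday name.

Saturday

This is JDN 2486699 (31 March 2096 Gregorian).
2486699 ≡ 5 (mod 7); counting from Monday = 0 gives Saturday.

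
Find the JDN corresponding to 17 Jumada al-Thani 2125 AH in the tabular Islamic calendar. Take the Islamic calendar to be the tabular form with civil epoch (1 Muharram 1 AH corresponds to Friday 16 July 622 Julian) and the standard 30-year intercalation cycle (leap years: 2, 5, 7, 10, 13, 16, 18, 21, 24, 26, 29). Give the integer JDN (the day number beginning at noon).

In the Gregorian calendar the same day is 1 October 2683.
JDN 2299161 is 15 October 1582 CE (Gregorian); the target day is +402118 days from there, so JDN = 2701279.

2701279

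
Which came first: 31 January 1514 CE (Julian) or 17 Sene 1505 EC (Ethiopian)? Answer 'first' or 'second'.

second

The two dates have Julian Day Numbers 2274077 and 2273843 respectively.
Since 2273843 < 2274077, the second date comes first.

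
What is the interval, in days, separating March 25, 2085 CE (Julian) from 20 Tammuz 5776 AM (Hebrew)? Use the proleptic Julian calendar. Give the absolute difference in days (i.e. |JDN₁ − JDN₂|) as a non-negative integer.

First date → JDN 2482688; second date → JDN 2457596.
The interval is |2482688 − 2457596| = 25092 days.

25092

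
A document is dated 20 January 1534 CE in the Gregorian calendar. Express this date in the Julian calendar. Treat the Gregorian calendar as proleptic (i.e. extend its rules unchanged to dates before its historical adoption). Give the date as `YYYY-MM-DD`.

The Julian–Gregorian offset here is 10 days (Julian trailing).
20 January 1534 Gregorian − 10 days → 10 January 1534 Julian.

1534-01-10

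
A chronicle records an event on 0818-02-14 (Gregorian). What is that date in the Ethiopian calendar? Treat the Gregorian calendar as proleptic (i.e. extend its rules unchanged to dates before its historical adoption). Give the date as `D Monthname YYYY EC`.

Julian Day Number of the source date = 2019873.
Converting JDN 2019873 to the Ethiopian calendar gives 16 Yekatit 810 EC.

16 Yekatit 810 EC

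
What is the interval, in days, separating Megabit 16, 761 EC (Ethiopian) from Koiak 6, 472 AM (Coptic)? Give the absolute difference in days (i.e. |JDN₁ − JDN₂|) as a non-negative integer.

4848

JDN of the first date = 2002006.
JDN of the second date = 1997158.
|1997158 − 2002006| = 4848.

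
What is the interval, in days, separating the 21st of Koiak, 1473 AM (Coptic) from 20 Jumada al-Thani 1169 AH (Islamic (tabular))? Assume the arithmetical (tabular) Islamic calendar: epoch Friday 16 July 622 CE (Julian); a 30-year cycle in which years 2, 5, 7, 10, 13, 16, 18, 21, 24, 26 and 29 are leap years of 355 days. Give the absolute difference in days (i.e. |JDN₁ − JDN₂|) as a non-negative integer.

First date → JDN 2362788; second date → JDN 2362507.
The interval is |2362788 − 2362507| = 281 days.

281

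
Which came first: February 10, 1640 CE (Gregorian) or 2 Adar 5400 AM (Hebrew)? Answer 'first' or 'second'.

First date → JDN 2320098; second date → JDN 2320113.
JDN 2320098 < JDN 2320113, so the first date is earlier.

first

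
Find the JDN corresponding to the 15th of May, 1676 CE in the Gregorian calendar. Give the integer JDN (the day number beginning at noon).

JDN 2451545 is 1 January 2000 CE (Gregorian); the target day is −118203 days from there, so JDN = 2333342.

2333342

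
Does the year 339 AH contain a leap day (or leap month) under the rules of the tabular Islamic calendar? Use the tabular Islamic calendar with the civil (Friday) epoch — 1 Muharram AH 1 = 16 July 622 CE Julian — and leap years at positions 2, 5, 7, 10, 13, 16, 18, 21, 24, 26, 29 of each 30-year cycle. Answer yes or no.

Year 339 AH is year 9 of its 30-year cycle; leap positions are 2, 5, 7, 10, 13, 16, 18, 21, 24, 26, 29, so it is a common year (354 days).

no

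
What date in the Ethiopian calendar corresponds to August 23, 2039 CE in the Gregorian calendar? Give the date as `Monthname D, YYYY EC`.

Nehase 17, 2031 EC

Julian Day Number of the source date = 2466024.
Converting JDN 2466024 to the Ethiopian calendar gives 17 Nehase 2031 EC.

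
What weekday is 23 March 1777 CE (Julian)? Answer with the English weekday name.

In the Gregorian calendar this is 3 April 1777 (JDN 2370189).
JDN 2370189 mod 7 = 3, and JDN 0 was a Monday, so this is a Thursday.

Thursday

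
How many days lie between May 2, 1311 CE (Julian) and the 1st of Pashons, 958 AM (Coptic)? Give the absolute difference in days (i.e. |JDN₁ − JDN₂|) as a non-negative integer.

First date → JDN 2200022; second date → JDN 2174814.
The interval is |2200022 − 2174814| = 25208 days.

25208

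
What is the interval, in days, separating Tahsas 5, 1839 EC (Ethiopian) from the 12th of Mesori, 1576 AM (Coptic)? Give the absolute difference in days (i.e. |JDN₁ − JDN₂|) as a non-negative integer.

4996

First date → JDN 2395644; second date → JDN 2400640.
The interval is |2395644 − 2400640| = 4996 days.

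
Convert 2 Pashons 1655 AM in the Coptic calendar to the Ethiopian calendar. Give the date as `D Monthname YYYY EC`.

2 Ginbot 1931 EC

Both dates share Julian Day Number 2429394; in the Ethiopian calendar that is 2 Ginbot 1931 EC.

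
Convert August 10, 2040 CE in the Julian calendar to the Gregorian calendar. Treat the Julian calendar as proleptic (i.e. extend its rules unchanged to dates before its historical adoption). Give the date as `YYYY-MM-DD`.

At this point the Julian calendar is 13 days behind the Gregorian.
10 August 2040 Julian + 13 days → 23 August 2040 Gregorian.

2040-08-23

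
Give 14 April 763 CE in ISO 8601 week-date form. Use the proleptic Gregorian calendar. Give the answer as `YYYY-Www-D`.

The weekday is Sunday (ISO weekday 7).
That Sunday belongs to ISO week 15 of ISO year 763.

0763-W15-7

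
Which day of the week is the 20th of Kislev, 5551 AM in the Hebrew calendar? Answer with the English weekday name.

Equivalently 27 November 1790 Gregorian, JDN 2375175.
2375175 ≡ 5 (mod 7); counting from Monday = 0 gives Saturday.

Saturday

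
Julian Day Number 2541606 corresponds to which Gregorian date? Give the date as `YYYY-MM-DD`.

JDN 2451545 is 1 Jan 2000; 2541606 is +90061 days from there.

2246-07-31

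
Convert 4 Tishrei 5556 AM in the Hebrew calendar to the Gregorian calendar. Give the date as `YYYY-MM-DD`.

Julian Day Number of the source date = 2376930.
Converting JDN 2376930 to the Gregorian calendar gives 17 September 1795 CE.

1795-09-17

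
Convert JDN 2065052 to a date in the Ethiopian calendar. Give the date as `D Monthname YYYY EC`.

24 Tikimt 934 EC

JDN 2065052 is 26 October 941 in the proleptic Gregorian calendar.
In the Ethiopian calendar that day is 24 Tikimt 934 EC.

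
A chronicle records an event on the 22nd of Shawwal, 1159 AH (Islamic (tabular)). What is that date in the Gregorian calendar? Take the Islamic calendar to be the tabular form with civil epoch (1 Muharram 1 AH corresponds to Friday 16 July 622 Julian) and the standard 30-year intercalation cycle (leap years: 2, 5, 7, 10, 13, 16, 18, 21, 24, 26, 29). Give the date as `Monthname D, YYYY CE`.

November 7, 1746 CE

Both dates share Julian Day Number 2359084; in the Gregorian calendar that is 7 November 1746 CE.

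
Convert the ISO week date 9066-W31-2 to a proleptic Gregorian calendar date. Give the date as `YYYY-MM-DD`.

9066-07-31

ISO week 1 of 9066 is the week containing the first Thursday of 9066.
Week 31, day 2 (Tuesday) lands on 9066-07-31.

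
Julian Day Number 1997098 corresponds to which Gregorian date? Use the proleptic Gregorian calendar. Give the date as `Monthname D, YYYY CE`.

October 8, 755 CE

JDN 2451545 is 1 Jan 2000; 1997098 is −454447 days from there.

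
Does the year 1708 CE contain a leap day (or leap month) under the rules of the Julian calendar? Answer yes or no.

1708 mod 4 = 0, so it is a leap year in the Julian calendar.

yes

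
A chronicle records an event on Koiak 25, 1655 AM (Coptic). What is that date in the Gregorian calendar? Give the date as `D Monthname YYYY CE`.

Both dates share Julian Day Number 2429267; in the Gregorian calendar that is 3 January 1939 CE.

3 January 1939 CE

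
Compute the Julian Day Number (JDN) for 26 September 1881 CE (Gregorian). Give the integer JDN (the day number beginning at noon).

2408350

JDN 2299161 is 15 October 1582 CE (Gregorian); the target day is +109189 days from there, so JDN = 2408350.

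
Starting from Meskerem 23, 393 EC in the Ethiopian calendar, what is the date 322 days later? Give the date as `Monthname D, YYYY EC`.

Nehase 15, 393 EC

The starting date is JDN 1867421; 1867421 + 322 = 1867743.
JDN 1867743 corresponds to Nehase 15, 393 EC.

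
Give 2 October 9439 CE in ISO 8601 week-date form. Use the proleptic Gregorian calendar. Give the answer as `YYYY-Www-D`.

The weekday is Wednesday (ISO weekday 3).
That Wednesday belongs to ISO week 40 of ISO year 9439.

9439-W40-3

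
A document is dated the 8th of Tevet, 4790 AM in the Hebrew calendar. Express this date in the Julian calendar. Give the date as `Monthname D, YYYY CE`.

Julian Day Number of the source date = 2097250.
Converting JDN 2097250 to the Julian calendar gives 16 December 1029 CE.

December 16, 1029 CE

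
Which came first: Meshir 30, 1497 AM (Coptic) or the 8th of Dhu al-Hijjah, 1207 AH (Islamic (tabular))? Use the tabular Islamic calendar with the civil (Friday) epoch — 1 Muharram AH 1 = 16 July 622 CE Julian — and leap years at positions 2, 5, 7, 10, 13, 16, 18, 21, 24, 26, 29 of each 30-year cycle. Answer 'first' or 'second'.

first

The two dates have Julian Day Numbers 2371623 and 2376138 respectively.
Since 2371623 < 2376138, the first date comes first.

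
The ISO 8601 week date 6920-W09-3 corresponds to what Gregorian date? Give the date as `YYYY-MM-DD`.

6920-02-28

ISO week 1 of 6920 is the week containing the first Thursday of 6920.
Week 9, day 3 (Wednesday) lands on 6920-02-28.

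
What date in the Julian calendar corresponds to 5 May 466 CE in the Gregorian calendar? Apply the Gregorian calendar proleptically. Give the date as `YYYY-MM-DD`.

0466-05-04

For dates in this range the Gregorian date is 1 day ahead of the Julian.
5 May 466 Gregorian − 1 day → 4 May 466 Julian.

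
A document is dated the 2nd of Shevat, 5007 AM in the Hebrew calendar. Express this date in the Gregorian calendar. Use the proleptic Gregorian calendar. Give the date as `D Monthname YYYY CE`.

17 January 1247 CE

Both dates share Julian Day Number 2176534; in the Gregorian calendar that is 17 January 1247 CE.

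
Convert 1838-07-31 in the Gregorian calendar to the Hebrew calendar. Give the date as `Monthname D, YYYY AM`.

Av 9, 5598 AM

Both dates share Julian Day Number 2392587; in the Hebrew calendar that is 9 Av 5598 AM.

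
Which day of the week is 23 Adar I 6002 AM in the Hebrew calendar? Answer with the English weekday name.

Equivalently 24 February 2242 Gregorian, JDN 2539988.
JDN 2539988 mod 7 = 3, and JDN 0 was a Monday, so this is a Thursday.

Thursday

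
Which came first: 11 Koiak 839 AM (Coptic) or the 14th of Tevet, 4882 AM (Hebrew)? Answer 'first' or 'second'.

The two dates have Julian Day Numbers 2131209 and 2130863 respectively.
Since 2130863 < 2131209, the second date comes first.

second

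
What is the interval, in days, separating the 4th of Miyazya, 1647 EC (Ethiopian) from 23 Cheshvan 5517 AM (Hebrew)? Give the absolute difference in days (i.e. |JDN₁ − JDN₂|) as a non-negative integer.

First date → JDN 2325635; second date → JDN 2362746.
The interval is |2325635 − 2362746| = 37111 days.

37111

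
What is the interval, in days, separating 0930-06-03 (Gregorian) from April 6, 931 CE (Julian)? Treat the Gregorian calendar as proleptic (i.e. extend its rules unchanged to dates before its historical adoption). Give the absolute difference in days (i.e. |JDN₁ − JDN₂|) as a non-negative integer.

312

First date → JDN 2060889; second date → JDN 2061201.
The interval is |2060889 − 2061201| = 312 days.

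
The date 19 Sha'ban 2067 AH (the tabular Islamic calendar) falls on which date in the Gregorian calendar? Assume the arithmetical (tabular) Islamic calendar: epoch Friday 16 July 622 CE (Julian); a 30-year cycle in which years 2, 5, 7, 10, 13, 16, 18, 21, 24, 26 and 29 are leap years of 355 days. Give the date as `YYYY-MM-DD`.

Both dates share Julian Day Number 2680787; in the Gregorian calendar that is 24 August 2627 CE.

2627-08-24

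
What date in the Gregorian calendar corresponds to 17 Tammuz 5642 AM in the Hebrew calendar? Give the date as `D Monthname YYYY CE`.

Julian Day Number of the source date = 2408631.
Converting JDN 2408631 to the Gregorian calendar gives 4 July 1882 CE.

4 July 1882 CE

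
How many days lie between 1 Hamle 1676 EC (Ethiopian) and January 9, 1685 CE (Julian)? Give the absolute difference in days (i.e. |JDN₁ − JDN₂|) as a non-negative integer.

First date → JDN 2336315; second date → JDN 2336513.
The interval is |2336315 − 2336513| = 198 days.

198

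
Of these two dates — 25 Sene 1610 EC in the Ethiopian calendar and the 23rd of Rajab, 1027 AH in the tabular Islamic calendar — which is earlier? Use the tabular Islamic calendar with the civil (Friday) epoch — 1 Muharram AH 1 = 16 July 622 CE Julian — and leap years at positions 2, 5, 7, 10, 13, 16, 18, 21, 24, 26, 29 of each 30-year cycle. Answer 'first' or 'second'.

first

Converting both to JDN: 2312202 vs 2312219; the smaller is the first.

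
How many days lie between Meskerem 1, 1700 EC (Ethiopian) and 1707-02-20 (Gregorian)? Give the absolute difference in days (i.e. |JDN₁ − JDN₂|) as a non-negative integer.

202

JDN of the first date = 2344781.
JDN of the second date = 2344579.
|2344579 − 2344781| = 202.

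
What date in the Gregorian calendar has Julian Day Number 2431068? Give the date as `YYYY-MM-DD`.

1943-12-09

JDN 2451545 is 1 Jan 2000; 2431068 is −20477 days from there.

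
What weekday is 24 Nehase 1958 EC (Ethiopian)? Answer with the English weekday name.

Equivalently 30 August 1966 Gregorian, JDN 2439368.
Since JDN mod 7 = 1 (0 = Monday), the day is Tuesday.

Tuesday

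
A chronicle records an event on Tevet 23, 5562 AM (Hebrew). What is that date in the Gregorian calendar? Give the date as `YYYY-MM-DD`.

1801-12-28

Julian Day Number of the source date = 2379223.
Converting JDN 2379223 to the Gregorian calendar gives 28 December 1801 CE.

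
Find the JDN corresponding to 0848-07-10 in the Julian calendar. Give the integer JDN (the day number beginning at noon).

2030981

In the proleptic Gregorian calendar the same day is 14 July 848.
JDN 2400001 is 17 November 1858 CE (Gregorian), MJD 0; the target day is −369020 days from there, so JDN = 2030981.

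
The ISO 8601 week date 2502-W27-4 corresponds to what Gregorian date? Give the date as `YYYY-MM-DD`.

2502-07-06

ISO week 1 of 2502 is the week containing the first Thursday of 2502.
Week 27, day 4 (Thursday) lands on 2502-07-06.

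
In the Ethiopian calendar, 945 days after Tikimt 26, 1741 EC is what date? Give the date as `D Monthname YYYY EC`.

Counting 945 days forward from JDN 2359811 reaches JDN 2360756, which is 1 Sene 1743 EC.

1 Sene 1743 EC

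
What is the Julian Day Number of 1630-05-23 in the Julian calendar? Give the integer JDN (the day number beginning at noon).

2316558

In the Gregorian calendar the same day is 2 June 1630.
JDN 2400001 is 17 November 1858 CE (Gregorian), MJD 0; the target day is −83443 days from there, so JDN = 2316558.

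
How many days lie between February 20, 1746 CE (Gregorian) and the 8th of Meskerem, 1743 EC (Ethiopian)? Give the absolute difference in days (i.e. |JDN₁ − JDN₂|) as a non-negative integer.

First date → JDN 2358824; second date → JDN 2360493.
The interval is |2358824 − 2360493| = 1669 days.

1669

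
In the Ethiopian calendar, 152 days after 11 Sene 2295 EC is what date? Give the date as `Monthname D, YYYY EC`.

The starting date is JDN 2562384; 2562384 + 152 = 2562536.
JDN 2562536 corresponds to Hidar 7, 2296 EC.

Hidar 7, 2296 EC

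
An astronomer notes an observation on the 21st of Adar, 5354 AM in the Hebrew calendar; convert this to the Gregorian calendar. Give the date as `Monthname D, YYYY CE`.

March 13, 1594 CE

Both dates share Julian Day Number 2303328; in the Gregorian calendar that is 13 March 1594 CE.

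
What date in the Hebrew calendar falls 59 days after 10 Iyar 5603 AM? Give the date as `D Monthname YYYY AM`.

Counting 59 days forward from JDN 2394331 reaches JDN 2394390, which is 10 Tammuz 5603 AM.

10 Tammuz 5603 AM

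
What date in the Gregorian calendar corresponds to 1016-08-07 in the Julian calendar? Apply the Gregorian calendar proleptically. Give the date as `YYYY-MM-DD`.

For dates in this range the Gregorian date is 6 days ahead of the Julian.
7 August 1016 Julian + 6 days → 13 August 1016 Gregorian.

1016-08-13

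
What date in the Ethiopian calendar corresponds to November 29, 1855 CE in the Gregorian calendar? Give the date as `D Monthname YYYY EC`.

Both dates share Julian Day Number 2398917; in the Ethiopian calendar that is 20 Hidar 1848 EC.

20 Hidar 1848 EC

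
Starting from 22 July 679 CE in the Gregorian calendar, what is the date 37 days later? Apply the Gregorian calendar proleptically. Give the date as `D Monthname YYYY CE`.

Counting 37 days forward from JDN 1969262 reaches JDN 1969299, which is 28 August 679 CE.

28 August 679 CE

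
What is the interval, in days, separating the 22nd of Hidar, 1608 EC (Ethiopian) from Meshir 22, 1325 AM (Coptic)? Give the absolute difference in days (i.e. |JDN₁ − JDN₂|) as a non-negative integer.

2467

JDN of the first date = 2311259.
JDN of the second date = 2308792.
|2308792 − 2311259| = 2467.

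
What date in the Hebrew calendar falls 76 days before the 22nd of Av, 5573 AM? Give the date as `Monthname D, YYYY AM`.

JDN of the 22nd of Av, 5573 AM = 2383474.
2383474 − 76 = 2383398.
JDN 2383398 in the Hebrew calendar is Sivan 5, 5573 AM.

Sivan 5, 5573 AM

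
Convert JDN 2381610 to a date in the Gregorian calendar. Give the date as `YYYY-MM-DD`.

1808-07-11

Counting from JDN 2299161 = 15 Oct 1582 gives an offset of 82449 days.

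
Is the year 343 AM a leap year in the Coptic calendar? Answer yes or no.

yes

343 mod 4 = 3; in the Coptic calendar a year is leap when year mod 4 = 3, so it is a leap year.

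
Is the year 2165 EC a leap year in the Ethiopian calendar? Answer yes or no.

no

2165 mod 4 = 1; in the Ethiopian calendar a year is leap when year mod 4 = 3, so it is a common year.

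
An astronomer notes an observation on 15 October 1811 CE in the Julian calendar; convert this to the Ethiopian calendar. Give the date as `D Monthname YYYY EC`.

17 Tikimt 1804 EC

Both dates share Julian Day Number 2382813; in the Ethiopian calendar that is 17 Tikimt 1804 EC.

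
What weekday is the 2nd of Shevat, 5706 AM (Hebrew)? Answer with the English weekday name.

Friday

In the Gregorian calendar this is 4 January 1946 (JDN 2431825).
JDN 2431825 mod 7 = 4, and JDN 0 was a Monday, so this is a Friday.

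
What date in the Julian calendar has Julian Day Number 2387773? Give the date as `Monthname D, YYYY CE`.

The Gregorian equivalent of JDN 2387773 is 26 May 1825.
In the Julian calendar that day is May 14, 1825 CE.

May 14, 1825 CE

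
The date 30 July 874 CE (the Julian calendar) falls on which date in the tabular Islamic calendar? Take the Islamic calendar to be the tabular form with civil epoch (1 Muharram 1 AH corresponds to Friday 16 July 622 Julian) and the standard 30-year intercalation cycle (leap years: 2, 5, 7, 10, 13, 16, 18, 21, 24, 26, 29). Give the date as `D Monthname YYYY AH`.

11 Shawwal 260 AH

The source date corresponds to 3 August 874 in the proleptic Gregorian calendar (JDN 2040497).
That day falls on 11 Shawwal 260 AH in the tabular Islamic calendar.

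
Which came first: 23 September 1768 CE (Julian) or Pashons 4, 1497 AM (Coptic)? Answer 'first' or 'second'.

first

Converting both to JDN: 2367086 vs 2371687; the smaller is the first.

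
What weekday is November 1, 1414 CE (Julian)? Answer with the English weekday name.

In the proleptic Gregorian calendar this is 10 November 1414 (JDN 2237826).
JDN 2237826 mod 7 = 3, and JDN 0 was a Monday, so this is a Thursday.

Thursday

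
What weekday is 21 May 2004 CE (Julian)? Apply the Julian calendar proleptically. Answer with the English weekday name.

In the Gregorian calendar this is 3 June 2004 (JDN 2453160).
Since JDN mod 7 = 3 (0 = Monday), the day is Thursday.

Thursday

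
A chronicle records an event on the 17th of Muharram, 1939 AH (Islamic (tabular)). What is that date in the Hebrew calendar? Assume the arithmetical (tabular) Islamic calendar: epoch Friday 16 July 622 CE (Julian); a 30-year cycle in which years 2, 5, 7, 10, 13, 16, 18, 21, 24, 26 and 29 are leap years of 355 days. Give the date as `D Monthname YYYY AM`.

The source date corresponds to 19 November 2502 in the Gregorian calendar (JDN 2635219).
That day falls on 18 Cheshvan 6263 AM in the Hebrew calendar.

18 Cheshvan 6263 AM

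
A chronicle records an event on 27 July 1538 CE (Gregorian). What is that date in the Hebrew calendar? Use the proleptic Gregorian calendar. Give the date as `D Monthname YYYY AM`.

Both dates share Julian Day Number 2283010; in the Hebrew calendar that is 20 Av 5298 AM.

20 Av 5298 AM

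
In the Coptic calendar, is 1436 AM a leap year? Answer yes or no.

1436 mod 4 = 0; in the Coptic calendar a year is leap when year mod 4 = 3, so it is a common year.

no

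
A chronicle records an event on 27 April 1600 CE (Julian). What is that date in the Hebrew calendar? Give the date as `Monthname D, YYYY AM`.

Iyar 23, 5360 AM

Julian Day Number of the source date = 2305575.
Converting JDN 2305575 to the Hebrew calendar gives 23 Iyar 5360 AM.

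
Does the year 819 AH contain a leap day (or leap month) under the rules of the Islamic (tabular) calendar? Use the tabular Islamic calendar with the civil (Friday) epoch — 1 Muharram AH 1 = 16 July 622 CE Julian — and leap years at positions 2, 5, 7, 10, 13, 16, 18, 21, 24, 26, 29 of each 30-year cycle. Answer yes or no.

Year 819 AH is year 9 of its 30-year cycle; leap positions are 2, 5, 7, 10, 13, 16, 18, 21, 24, 26, 29, so it is a common year (354 days).

no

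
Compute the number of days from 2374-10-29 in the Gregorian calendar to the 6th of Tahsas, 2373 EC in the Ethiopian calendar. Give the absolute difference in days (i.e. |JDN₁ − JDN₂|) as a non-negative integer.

First date → JDN 2588447; second date → JDN 2590689.
The interval is |2588447 − 2590689| = 2242 days.

2242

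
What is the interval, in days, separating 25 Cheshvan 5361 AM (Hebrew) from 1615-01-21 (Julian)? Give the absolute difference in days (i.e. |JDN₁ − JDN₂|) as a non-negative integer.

First date → JDN 2305754; second date → JDN 2310957.
The interval is |2305754 − 2310957| = 5203 days.

5203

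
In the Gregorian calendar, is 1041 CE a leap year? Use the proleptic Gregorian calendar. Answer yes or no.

1041 is not divisible by 4, so it is a common year.

no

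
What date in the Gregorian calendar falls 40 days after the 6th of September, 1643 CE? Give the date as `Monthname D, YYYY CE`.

October 16, 1643 CE

Counting 40 days forward from JDN 2321402 reaches JDN 2321442, which is October 16, 1643 CE.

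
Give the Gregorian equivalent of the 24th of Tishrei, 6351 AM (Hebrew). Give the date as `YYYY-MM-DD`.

Julian Day Number of the source date = 2667324.
Converting JDN 2667324 to the Gregorian calendar gives 13 October 2590 CE.

2590-10-13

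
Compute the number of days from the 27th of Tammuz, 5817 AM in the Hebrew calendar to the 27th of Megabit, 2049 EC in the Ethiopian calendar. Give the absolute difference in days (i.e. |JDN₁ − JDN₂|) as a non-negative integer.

First date → JDN 2472574; second date → JDN 2472459.
The interval is |2472574 − 2472459| = 115 days.

115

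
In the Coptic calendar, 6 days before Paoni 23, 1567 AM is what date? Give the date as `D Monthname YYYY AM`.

Counting 6 days back from JDN 2397303 reaches JDN 2397297, which is 17 Paoni 1567 AM.

17 Paoni 1567 AM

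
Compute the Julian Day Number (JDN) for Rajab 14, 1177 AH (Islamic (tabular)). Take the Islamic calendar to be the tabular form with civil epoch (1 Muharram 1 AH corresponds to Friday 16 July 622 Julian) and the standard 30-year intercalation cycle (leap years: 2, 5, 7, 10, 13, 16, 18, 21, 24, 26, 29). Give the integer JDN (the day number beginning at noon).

In the Gregorian calendar the same day is 18 January 1764.
JDN 2400001 is 17 November 1858 CE (Gregorian), MJD 0; the target day is −34636 days from there, so JDN = 2365365.

2365365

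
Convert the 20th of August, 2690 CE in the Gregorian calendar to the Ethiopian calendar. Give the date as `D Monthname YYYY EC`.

9 Nehase 2682 EC

Both dates share Julian Day Number 2703794; in the Ethiopian calendar that is 9 Nehase 2682 EC.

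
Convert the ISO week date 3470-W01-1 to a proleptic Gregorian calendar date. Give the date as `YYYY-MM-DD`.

3470-01-03

ISO week 1 of 3470 is the week containing the first Thursday of 3470.
Week 1, day 1 (Monday) lands on 3470-01-03.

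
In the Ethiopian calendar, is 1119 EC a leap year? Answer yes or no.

yes

1119 mod 4 = 3; in the Ethiopian calendar a year is leap when year mod 4 = 3, so it is a leap year.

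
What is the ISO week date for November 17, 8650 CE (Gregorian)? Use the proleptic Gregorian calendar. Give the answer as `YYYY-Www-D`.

8650-W46-7

The weekday is Sunday (ISO weekday 7).
That Sunday belongs to ISO week 46 of ISO year 8650.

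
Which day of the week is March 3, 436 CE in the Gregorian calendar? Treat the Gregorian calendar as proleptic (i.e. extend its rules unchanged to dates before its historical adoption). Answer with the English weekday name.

Since JDN mod 7 = 0 (0 = Monday), the day is Monday.

Monday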